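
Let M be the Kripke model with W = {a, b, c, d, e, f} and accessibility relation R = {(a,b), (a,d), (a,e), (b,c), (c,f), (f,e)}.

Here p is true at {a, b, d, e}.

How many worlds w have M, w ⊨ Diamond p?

a: successors {b, d, e}; p there: b:T, d:T, e:T. ✓
b: successors {c}; p there: c:F. ✗
c: successors {f}; p there: f:F. ✗
d: no successors, so Diamond p fails. ✗
e: no successors, so Diamond p fails. ✗
f: successors {e}; p there: e:T. ✓
Satisfying worlds: {a, f}.

2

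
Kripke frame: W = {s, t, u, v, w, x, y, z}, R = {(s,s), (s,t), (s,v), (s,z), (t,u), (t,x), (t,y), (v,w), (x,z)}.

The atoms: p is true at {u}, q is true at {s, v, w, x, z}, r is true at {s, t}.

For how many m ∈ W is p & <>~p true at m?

s: p is F, <>~p is T. ✗
t: p is F, <>~p is T. ✗
u: p is T, <>~p is F. ✗
v: p is F, <>~p is T. ✗
w: p is F, <>~p is F. ✗
x: p is F, <>~p is T. ✗
y: p is F, <>~p is F. ✗
z: p is F, <>~p is F. ✗
Satisfying worlds: ∅.

0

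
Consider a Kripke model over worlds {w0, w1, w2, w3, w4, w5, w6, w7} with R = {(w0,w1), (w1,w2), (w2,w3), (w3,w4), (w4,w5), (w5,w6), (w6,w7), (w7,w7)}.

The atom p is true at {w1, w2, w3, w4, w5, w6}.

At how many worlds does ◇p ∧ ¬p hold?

1

w0: ◇p is T, ¬p is T. ✓
w1: ◇p is T, ¬p is F. ✗
w2: ◇p is T, ¬p is F. ✗
w3: ◇p is T, ¬p is F. ✗
w4: ◇p is T, ¬p is F. ✗
w5: ◇p is T, ¬p is F. ✗
w6: ◇p is F, ¬p is F. ✗
w7: ◇p is F, ¬p is T. ✗
Satisfying worlds: {w0}.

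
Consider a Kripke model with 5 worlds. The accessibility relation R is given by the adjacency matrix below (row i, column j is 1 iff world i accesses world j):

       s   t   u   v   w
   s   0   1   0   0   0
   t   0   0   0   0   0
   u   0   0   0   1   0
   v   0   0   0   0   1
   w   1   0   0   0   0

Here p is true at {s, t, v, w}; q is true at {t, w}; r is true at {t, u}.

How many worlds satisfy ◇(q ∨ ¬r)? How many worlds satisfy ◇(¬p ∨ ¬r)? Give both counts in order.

For ◇(q ∨ ¬r):
s: successors {t}; q ∨ ¬r there: t:T. ✓
t: no successors, so ◇(q ∨ ¬r) fails. ✗
u: successors {v}; q ∨ ¬r there: v:T. ✓
v: successors {w}; q ∨ ¬r there: w:T. ✓
w: successors {s}; q ∨ ¬r there: s:T. ✓
— 4 worlds.
For ◇(¬p ∨ ¬r):
s: successors {t}; ¬p ∨ ¬r there: t:F. ✗
t: no successors, so ◇(¬p ∨ ¬r) fails. ✗
u: successors {v}; ¬p ∨ ¬r there: v:T. ✓
v: successors {w}; ¬p ∨ ¬r there: w:T. ✓
w: successors {s}; ¬p ∨ ¬r there: s:T. ✓
— 3 worlds.

4 and 3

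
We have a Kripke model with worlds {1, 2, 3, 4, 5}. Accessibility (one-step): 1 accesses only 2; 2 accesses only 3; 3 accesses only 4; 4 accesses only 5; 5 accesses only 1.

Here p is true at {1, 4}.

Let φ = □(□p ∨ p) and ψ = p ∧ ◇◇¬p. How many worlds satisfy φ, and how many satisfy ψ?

For □(□p ∨ p):
1: successors {2}; □p ∨ p there: 2:F. ✗
2: successors {3}; □p ∨ p there: 3:T. ✓
3: successors {4}; □p ∨ p there: 4:T. ✓
4: successors {5}; □p ∨ p there: 5:T. ✓
5: successors {1}; □p ∨ p there: 1:T. ✓
— 4 worlds.
For p ∧ ◇◇¬p:
1: p is T, ◇◇¬p is T. ✓
2: p is F, ◇◇¬p is F. ✗
3: p is F, ◇◇¬p is T. ✗
4: p is T, ◇◇¬p is F. ✗
5: p is F, ◇◇¬p is T. ✗
— 1 world.

4 and 1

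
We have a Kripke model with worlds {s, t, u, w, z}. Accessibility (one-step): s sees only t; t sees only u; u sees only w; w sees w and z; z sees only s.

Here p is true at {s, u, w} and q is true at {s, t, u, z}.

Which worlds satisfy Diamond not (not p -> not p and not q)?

s: successors {t}; not (not p -> not p and not q) there: t:T. ✓
t: successors {u}; not (not p -> not p and not q) there: u:F. ✗
u: successors {w}; not (not p -> not p and not q) there: w:F. ✗
w: successors {w, z}; not (not p -> not p and not q) there: w:F, z:T. ✓
z: successors {s}; not (not p -> not p and not q) there: s:F. ✗

{s, w}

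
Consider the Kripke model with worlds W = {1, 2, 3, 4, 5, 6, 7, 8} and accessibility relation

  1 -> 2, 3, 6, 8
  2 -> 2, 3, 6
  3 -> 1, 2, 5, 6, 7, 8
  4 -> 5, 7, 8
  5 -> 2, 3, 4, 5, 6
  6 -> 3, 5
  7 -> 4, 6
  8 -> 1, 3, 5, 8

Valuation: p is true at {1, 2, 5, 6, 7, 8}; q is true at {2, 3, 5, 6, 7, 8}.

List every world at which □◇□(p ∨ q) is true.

1: successors {2, 3, 6, 8}; ◇□(p ∨ q) there: 2:T, 3:T, 6:T, 8:T. ✓
2: successors {2, 3, 6}; ◇□(p ∨ q) there: 2:T, 3:T, 6:T. ✓
3: successors {1, 2, 5, 6, 7, 8}; ◇□(p ∨ q) there: 1:T, 2:T, 5:T, 6:T, 7:T, 8:T. ✓
4: successors {5, 7, 8}; ◇□(p ∨ q) there: 5:T, 7:T, 8:T. ✓
5: successors {2, 3, 4, 5, 6}; ◇□(p ∨ q) there: 2:T, 3:T, 4:T, 5:T, 6:T. ✓
6: successors {3, 5}; ◇□(p ∨ q) there: 3:T, 5:T. ✓
7: successors {4, 6}; ◇□(p ∨ q) there: 4:T, 6:T. ✓
8: successors {1, 3, 5, 8}; ◇□(p ∨ q) there: 1:T, 3:T, 5:T, 8:T. ✓

{1, 2, 3, 4, 5, 6, 7, 8}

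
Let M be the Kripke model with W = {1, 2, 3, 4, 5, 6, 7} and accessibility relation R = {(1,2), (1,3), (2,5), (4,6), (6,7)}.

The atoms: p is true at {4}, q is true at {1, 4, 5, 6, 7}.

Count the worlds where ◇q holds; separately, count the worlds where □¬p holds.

3 and 7

For ◇q:
1: successors {2, 3}; q there: 2:F, 3:F. ✗
2: successors {5}; q there: 5:T. ✓
3: no successors, so ◇q fails. ✗
4: successors {6}; q there: 6:T. ✓
5: no successors, so ◇q fails. ✗
6: successors {7}; q there: 7:T. ✓
7: no successors, so ◇q fails. ✗
— 3 worlds.
For □¬p:
1: successors {2, 3}; ¬p there: 2:T, 3:T. ✓
2: successors {5}; ¬p there: 5:T. ✓
3: no successors, so □¬p holds vacuously. ✓
4: successors {6}; ¬p there: 6:T. ✓
5: no successors, so □¬p holds vacuously. ✓
6: successors {7}; ¬p there: 7:T. ✓
7: no successors, so □¬p holds vacuously. ✓
— 7 worlds.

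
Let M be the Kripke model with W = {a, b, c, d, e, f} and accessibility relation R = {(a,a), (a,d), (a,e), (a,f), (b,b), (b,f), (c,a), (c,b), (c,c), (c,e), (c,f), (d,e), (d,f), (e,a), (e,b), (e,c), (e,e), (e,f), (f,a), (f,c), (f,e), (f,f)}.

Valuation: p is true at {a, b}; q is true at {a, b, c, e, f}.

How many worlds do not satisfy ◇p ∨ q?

a: ◇p is T, q is T. ✓
b: ◇p is T, q is T. ✓
c: ◇p is T, q is T. ✓
d: ◇p is F, q is F. ✗
e: ◇p is T, q is T. ✓
f: ◇p is T, q is T. ✓
Satisfying worlds: {a, b, c, e, f}.
So ◇p ∨ q fails at the other 1 world.

1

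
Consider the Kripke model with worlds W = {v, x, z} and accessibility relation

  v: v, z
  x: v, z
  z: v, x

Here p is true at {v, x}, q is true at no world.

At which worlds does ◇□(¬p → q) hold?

v: successors {v, z}; □(¬p → q) there: v:F, z:T. ✓
x: successors {v, z}; □(¬p → q) there: v:F, z:T. ✓
z: successors {v, x}; □(¬p → q) there: v:F, x:F. ✗

{v, x}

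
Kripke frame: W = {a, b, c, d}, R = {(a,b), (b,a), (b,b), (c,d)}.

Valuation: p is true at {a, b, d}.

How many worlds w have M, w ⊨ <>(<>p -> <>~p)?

a: successors {b}; <>p -> <>~p there: b:F. ✗
b: successors {a, b}; <>p -> <>~p there: a:F, b:F. ✗
c: successors {d}; <>p -> <>~p there: d:T. ✓
d: no successors, so <>(<>p -> <>~p) fails. ✗
Satisfying worlds: {c}.

1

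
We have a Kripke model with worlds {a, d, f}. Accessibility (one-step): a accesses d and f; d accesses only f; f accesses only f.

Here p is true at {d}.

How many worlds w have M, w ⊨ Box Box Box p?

0

a: successors {d, f}; Box Box p there: d:F, f:F. ✗
d: successors {f}; Box Box p there: f:F. ✗
f: successors {f}; Box Box p there: f:F. ✗
Satisfying worlds: ∅.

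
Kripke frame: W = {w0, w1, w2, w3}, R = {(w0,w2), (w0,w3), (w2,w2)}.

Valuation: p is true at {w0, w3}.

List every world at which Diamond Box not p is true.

w0: successors {w2, w3}; Box not p there: w2:T, w3:T. ✓
w1: no successors, so Diamond Box not p fails. ✗
w2: successors {w2}; Box not p there: w2:T. ✓
w3: no successors, so Diamond Box not p fails. ✗

{w0, w2}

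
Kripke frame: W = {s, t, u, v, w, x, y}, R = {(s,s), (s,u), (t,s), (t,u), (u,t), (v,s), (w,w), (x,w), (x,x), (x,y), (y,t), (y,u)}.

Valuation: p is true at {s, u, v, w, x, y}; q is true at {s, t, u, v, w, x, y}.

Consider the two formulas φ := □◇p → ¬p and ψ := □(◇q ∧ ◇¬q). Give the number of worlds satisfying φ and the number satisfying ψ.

3 and 0

For □◇p → ¬p:
s: □◇p is F, ¬p is F. ✓
t: □◇p is F, ¬p is T. ✓
u: □◇p is T, ¬p is F. ✗
v: □◇p is T, ¬p is F. ✗
w: □◇p is T, ¬p is F. ✗
x: □◇p is T, ¬p is F. ✗
y: □◇p is F, ¬p is F. ✓
— 3 worlds.
For □(◇q ∧ ◇¬q):
s: successors {s, u}; ◇q ∧ ◇¬q there: s:F, u:F. ✗
t: successors {s, u}; ◇q ∧ ◇¬q there: s:F, u:F. ✗
u: successors {t}; ◇q ∧ ◇¬q there: t:F. ✗
v: successors {s}; ◇q ∧ ◇¬q there: s:F. ✗
w: successors {w}; ◇q ∧ ◇¬q there: w:F. ✗
x: successors {w, x, y}; ◇q ∧ ◇¬q there: w:F, x:F, y:F. ✗
y: successors {t, u}; ◇q ∧ ◇¬q there: t:F, u:F. ✗
— 0 worlds.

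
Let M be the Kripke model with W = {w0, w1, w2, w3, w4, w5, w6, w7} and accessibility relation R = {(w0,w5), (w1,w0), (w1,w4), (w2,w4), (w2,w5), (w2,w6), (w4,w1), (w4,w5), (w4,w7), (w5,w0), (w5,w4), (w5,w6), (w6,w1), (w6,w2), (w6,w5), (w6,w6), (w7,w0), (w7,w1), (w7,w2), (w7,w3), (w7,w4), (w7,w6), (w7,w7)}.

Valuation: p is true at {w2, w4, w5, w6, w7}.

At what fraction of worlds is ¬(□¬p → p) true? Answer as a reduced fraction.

w0: □¬p → p is T. ✗
w1: □¬p → p is T. ✗
w2: □¬p → p is T. ✗
w3: □¬p → p is F. ✓
w4: □¬p → p is T. ✗
w5: □¬p → p is T. ✗
w6: □¬p → p is T. ✗
w7: □¬p → p is T. ✗
That's 1 of 8 worlds, so 1/8.

1/8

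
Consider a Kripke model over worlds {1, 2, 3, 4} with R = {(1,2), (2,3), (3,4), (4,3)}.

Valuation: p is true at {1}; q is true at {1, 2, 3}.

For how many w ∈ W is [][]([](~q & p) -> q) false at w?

1: successors {2}; []([](~q & p) -> q) there: 2:T. ✓
2: successors {3}; []([](~q & p) -> q) there: 3:T. ✓
3: successors {4}; []([](~q & p) -> q) there: 4:T. ✓
4: successors {3}; []([](~q & p) -> q) there: 3:T. ✓
Satisfying worlds: {1, 2, 3, 4}.
So [][]([](~q & p) -> q) fails at the other 0 worlds.

0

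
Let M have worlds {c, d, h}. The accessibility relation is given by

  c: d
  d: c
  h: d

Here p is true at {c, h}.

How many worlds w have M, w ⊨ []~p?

2

c: successors {d}; ~p there: d:T. ✓
d: successors {c}; ~p there: c:F. ✗
h: successors {d}; ~p there: d:T. ✓
Satisfying worlds: {c, h}.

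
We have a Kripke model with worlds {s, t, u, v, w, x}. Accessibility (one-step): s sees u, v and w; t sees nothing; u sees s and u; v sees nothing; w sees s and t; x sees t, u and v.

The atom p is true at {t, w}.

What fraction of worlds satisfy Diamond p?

1/2

s: successors {u, v, w}; p there: u:F, v:F, w:T. ✓
t: no successors, so Diamond p fails. ✗
u: successors {s, u}; p there: s:F, u:F. ✗
v: no successors, so Diamond p fails. ✗
w: successors {s, t}; p there: s:F, t:T. ✓
x: successors {t, u, v}; p there: t:T, u:F, v:F. ✓
That's 3 of 6 worlds, so 3/6 = 1/2.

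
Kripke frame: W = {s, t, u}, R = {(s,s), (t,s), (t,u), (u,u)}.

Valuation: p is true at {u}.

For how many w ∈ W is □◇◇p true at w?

s: successors {s}; ◇◇p there: s:F. ✗
t: successors {s, u}; ◇◇p there: s:F, u:T. ✗
u: successors {u}; ◇◇p there: u:T. ✓
Satisfying worlds: {u}.

1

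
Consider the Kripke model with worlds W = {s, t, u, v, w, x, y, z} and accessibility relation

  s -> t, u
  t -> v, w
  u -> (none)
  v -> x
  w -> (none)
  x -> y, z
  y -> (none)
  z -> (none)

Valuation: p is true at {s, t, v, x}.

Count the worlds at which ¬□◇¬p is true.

3

s: □◇¬p is F. ✓
t: □◇¬p is F. ✓
u: □◇¬p is T. ✗
v: □◇¬p is T. ✗
w: □◇¬p is T. ✗
x: □◇¬p is F. ✓
y: □◇¬p is T. ✗
z: □◇¬p is T. ✗
Satisfying worlds: {s, t, x}.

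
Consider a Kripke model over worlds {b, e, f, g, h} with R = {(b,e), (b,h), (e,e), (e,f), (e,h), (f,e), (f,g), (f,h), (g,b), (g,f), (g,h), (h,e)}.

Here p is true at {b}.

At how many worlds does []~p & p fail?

b: []~p is T, p is T. ✓
e: []~p is T, p is F. ✗
f: []~p is T, p is F. ✗
g: []~p is F, p is F. ✗
h: []~p is T, p is F. ✗
Satisfying worlds: {b}.
So []~p & p fails at the other 4 worlds.

4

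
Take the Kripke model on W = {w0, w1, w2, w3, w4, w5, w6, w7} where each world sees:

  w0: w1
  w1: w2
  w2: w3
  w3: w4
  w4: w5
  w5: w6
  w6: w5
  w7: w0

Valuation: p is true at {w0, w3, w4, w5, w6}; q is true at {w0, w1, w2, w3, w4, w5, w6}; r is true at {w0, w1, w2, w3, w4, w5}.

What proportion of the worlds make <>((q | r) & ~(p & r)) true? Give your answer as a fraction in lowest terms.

w0: successors {w1}; (q | r) & ~(p & r) there: w1:T. ✓
w1: successors {w2}; (q | r) & ~(p & r) there: w2:T. ✓
w2: successors {w3}; (q | r) & ~(p & r) there: w3:F. ✗
w3: successors {w4}; (q | r) & ~(p & r) there: w4:F. ✗
w4: successors {w5}; (q | r) & ~(p & r) there: w5:F. ✗
w5: successors {w6}; (q | r) & ~(p & r) there: w6:T. ✓
w6: successors {w5}; (q | r) & ~(p & r) there: w5:F. ✗
w7: successors {w0}; (q | r) & ~(p & r) there: w0:F. ✗
That's 3 of 8 worlds, so 3/8.

3/8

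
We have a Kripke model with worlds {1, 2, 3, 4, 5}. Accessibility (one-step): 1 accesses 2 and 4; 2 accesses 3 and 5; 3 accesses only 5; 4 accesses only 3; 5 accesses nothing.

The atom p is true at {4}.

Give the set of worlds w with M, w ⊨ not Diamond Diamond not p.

1: Diamond Diamond not p is T. ✗
2: Diamond Diamond not p is T. ✗
3: Diamond Diamond not p is F. ✓
4: Diamond Diamond not p is T. ✗
5: Diamond Diamond not p is F. ✓

{3, 5}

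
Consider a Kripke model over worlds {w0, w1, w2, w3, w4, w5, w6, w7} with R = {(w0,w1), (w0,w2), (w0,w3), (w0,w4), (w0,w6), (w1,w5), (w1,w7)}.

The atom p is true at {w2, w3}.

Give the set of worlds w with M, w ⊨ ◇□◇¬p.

w0: successors {w1, w2, w3, w4, w6}; □◇¬p there: w1:F, w2:T, w3:T, w4:T, w6:T. ✓
w1: successors {w5, w7}; □◇¬p there: w5:T, w7:T. ✓
w2: no successors, so ◇□◇¬p fails. ✗
w3: no successors, so ◇□◇¬p fails. ✗
w4: no successors, so ◇□◇¬p fails. ✗
w5: no successors, so ◇□◇¬p fails. ✗
w6: no successors, so ◇□◇¬p fails. ✗
w7: no successors, so ◇□◇¬p fails. ✗

{w0, w1}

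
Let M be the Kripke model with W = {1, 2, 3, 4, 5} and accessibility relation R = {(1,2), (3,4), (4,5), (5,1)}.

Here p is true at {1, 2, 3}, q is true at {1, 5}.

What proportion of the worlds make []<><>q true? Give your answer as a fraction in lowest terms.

2/5

1: successors {2}; <><>q there: 2:F. ✗
2: no successors, so []<><>q holds vacuously. ✓
3: successors {4}; <><>q there: 4:T. ✓
4: successors {5}; <><>q there: 5:F. ✗
5: successors {1}; <><>q there: 1:F. ✗
That's 2 of 5 worlds, so 2/5.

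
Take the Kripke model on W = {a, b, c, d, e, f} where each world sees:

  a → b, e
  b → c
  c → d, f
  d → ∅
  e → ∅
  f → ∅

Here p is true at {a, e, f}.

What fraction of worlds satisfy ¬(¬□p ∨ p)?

a: ¬□p ∨ p is T. ✗
b: ¬□p ∨ p is T. ✗
c: ¬□p ∨ p is T. ✗
d: ¬□p ∨ p is F. ✓
e: ¬□p ∨ p is T. ✗
f: ¬□p ∨ p is T. ✗
That's 1 of 6 worlds, so 1/6.

1/6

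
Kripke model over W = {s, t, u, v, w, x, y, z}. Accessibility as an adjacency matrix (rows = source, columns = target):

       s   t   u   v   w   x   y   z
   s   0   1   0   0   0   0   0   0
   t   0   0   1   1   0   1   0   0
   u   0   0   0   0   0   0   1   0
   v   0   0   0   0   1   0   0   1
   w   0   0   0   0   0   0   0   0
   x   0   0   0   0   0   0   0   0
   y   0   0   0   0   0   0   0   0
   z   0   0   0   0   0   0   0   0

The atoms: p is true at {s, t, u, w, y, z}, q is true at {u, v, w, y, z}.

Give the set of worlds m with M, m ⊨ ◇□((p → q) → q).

{t, u, v}

s: successors {t}; □((p → q) → q) there: t:F. ✗
t: successors {u, v, x}; □((p → q) → q) there: u:T, v:T, x:T. ✓
u: successors {y}; □((p → q) → q) there: y:T. ✓
v: successors {w, z}; □((p → q) → q) there: w:T, z:T. ✓
w: no successors, so ◇□((p → q) → q) fails. ✗
x: no successors, so ◇□((p → q) → q) fails. ✗
y: no successors, so ◇□((p → q) → q) fails. ✗
z: no successors, so ◇□((p → q) → q) fails. ✗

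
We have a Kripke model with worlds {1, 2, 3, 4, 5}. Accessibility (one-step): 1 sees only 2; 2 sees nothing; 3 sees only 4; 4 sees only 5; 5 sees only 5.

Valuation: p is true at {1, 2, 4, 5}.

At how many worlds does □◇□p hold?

4

1: successors {2}; ◇□p there: 2:F. ✗
2: no successors, so □◇□p holds vacuously. ✓
3: successors {4}; ◇□p there: 4:T. ✓
4: successors {5}; ◇□p there: 5:T. ✓
5: successors {5}; ◇□p there: 5:T. ✓
Satisfying worlds: {2, 3, 4, 5}.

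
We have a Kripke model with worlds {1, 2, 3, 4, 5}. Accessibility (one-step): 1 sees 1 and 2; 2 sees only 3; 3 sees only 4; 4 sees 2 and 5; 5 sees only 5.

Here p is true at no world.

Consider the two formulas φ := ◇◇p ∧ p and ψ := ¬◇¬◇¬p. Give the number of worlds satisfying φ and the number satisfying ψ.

For ◇◇p ∧ p:
1: ◇◇p is F, p is F. ✗
2: ◇◇p is F, p is F. ✗
3: ◇◇p is F, p is F. ✗
4: ◇◇p is F, p is F. ✗
5: ◇◇p is F, p is F. ✗
— 0 worlds.
For ¬◇¬◇¬p:
1: ◇¬◇¬p is F. ✓
2: ◇¬◇¬p is F. ✓
3: ◇¬◇¬p is F. ✓
4: ◇¬◇¬p is F. ✓
5: ◇¬◇¬p is F. ✓
— 5 worlds.

0 and 5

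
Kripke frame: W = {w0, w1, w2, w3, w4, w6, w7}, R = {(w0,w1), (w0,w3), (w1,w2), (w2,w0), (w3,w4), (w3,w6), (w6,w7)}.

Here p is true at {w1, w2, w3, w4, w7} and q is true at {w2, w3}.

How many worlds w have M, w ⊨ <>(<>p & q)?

1

w0: successors {w1, w3}; <>p & q there: w1:F, w3:T. ✓
w1: successors {w2}; <>p & q there: w2:F. ✗
w2: successors {w0}; <>p & q there: w0:F. ✗
w3: successors {w4, w6}; <>p & q there: w4:F, w6:F. ✗
w4: no successors, so <>(<>p & q) fails. ✗
w6: successors {w7}; <>p & q there: w7:F. ✗
w7: no successors, so <>(<>p & q) fails. ✗
Satisfying worlds: {w0}.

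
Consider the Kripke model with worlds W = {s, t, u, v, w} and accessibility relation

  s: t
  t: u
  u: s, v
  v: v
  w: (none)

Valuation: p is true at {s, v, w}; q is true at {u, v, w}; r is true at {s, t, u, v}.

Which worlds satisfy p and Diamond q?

s: p is T, Diamond q is F. ✗
t: p is F, Diamond q is T. ✗
u: p is F, Diamond q is T. ✗
v: p is T, Diamond q is T. ✓
w: p is T, Diamond q is F. ✗

{v}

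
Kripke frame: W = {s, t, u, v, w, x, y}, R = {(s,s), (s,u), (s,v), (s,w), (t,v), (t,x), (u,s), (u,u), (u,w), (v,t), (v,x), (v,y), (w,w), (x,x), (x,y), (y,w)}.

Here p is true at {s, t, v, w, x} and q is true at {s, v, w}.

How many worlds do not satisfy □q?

5

s: successors {s, u, v, w}; q there: s:T, u:F, v:T, w:T. ✗
t: successors {v, x}; q there: v:T, x:F. ✗
u: successors {s, u, w}; q there: s:T, u:F, w:T. ✗
v: successors {t, x, y}; q there: t:F, x:F, y:F. ✗
w: successors {w}; q there: w:T. ✓
x: successors {x, y}; q there: x:F, y:F. ✗
y: successors {w}; q there: w:T. ✓
Satisfying worlds: {w, y}.
So □q fails at the other 5 worlds.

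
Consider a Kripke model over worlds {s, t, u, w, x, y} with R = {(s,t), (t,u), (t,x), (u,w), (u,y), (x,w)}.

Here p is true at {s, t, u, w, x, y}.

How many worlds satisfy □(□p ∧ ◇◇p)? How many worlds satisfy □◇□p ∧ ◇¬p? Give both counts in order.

3 and 0

For □(□p ∧ ◇◇p):
s: successors {t}; □p ∧ ◇◇p there: t:T. ✓
t: successors {u, x}; □p ∧ ◇◇p there: u:F, x:F. ✗
u: successors {w, y}; □p ∧ ◇◇p there: w:F, y:F. ✗
w: no successors, so □(□p ∧ ◇◇p) holds vacuously. ✓
x: successors {w}; □p ∧ ◇◇p there: w:F. ✗
y: no successors, so □(□p ∧ ◇◇p) holds vacuously. ✓
— 3 worlds.
For □◇□p ∧ ◇¬p:
s: □◇□p is T, ◇¬p is F. ✗
t: □◇□p is T, ◇¬p is F. ✗
u: □◇□p is F, ◇¬p is F. ✗
w: □◇□p is T, ◇¬p is F. ✗
x: □◇□p is F, ◇¬p is F. ✗
y: □◇□p is T, ◇¬p is F. ✗
— 0 worlds.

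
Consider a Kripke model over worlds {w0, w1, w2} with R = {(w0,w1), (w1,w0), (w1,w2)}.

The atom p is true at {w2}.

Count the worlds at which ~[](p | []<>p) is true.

1

w0: [](p | []<>p) is F. ✓
w1: [](p | []<>p) is T. ✗
w2: [](p | []<>p) is T. ✗
Satisfying worlds: {w0}.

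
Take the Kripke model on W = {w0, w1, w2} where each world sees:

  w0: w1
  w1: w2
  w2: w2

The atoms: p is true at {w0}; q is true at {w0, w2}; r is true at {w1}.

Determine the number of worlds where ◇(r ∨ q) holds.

3

w0: successors {w1}; r ∨ q there: w1:T. ✓
w1: successors {w2}; r ∨ q there: w2:T. ✓
w2: successors {w2}; r ∨ q there: w2:T. ✓
Satisfying worlds: {w0, w1, w2}.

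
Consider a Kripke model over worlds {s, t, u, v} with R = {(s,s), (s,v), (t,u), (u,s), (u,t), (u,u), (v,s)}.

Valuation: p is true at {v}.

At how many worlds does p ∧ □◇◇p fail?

s: p is F, □◇◇p is T. ✗
t: p is F, □◇◇p is T. ✗
u: p is F, □◇◇p is F. ✗
v: p is T, □◇◇p is T. ✓
Satisfying worlds: {v}.
So p ∧ □◇◇p fails at the other 3 worlds.

3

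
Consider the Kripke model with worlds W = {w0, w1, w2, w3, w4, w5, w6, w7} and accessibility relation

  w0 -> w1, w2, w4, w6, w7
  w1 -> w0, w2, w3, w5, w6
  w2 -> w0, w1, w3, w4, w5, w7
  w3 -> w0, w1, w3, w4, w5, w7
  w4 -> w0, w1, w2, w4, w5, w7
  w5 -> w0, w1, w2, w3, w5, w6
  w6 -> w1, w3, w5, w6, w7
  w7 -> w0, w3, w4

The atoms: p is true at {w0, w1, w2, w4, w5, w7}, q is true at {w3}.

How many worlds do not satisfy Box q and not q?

8

w0: Box q is F, not q is T. ✗
w1: Box q is F, not q is T. ✗
w2: Box q is F, not q is T. ✗
w3: Box q is F, not q is F. ✗
w4: Box q is F, not q is T. ✗
w5: Box q is F, not q is T. ✗
w6: Box q is F, not q is T. ✗
w7: Box q is F, not q is T. ✗
Satisfying worlds: ∅.
So Box q and not q fails at the other 8 worlds.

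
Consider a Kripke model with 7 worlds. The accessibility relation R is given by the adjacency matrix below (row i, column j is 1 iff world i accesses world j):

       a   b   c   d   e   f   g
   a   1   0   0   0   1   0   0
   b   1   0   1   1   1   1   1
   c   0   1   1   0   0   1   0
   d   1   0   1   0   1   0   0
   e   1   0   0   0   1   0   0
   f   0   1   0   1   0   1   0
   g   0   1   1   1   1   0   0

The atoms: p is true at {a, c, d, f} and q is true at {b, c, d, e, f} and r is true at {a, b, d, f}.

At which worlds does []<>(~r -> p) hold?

a: successors {a, e}; <>(~r -> p) there: a:T, e:T. ✓
b: successors {a, c, d, e, f, g}; <>(~r -> p) there: a:T, c:T, d:T, e:T, f:T, g:T. ✓
c: successors {b, c, f}; <>(~r -> p) there: b:T, c:T, f:T. ✓
d: successors {a, c, e}; <>(~r -> p) there: a:T, c:T, e:T. ✓
e: successors {a, e}; <>(~r -> p) there: a:T, e:T. ✓
f: successors {b, d, f}; <>(~r -> p) there: b:T, d:T, f:T. ✓
g: successors {b, c, d, e}; <>(~r -> p) there: b:T, c:T, d:T, e:T. ✓

{a, b, c, d, e, f, g}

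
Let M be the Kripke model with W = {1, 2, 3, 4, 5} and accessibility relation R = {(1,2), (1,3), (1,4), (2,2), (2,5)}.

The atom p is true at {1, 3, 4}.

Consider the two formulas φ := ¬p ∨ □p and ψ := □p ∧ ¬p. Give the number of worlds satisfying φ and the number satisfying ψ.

4 and 1

For ¬p ∨ □p:
1: ¬p is F, □p is F. ✗
2: ¬p is T, □p is F. ✓
3: ¬p is F, □p is T. ✓
4: ¬p is F, □p is T. ✓
5: ¬p is T, □p is T. ✓
— 4 worlds.
For □p ∧ ¬p:
1: □p is F, ¬p is F. ✗
2: □p is F, ¬p is T. ✗
3: □p is T, ¬p is F. ✗
4: □p is T, ¬p is F. ✗
5: □p is T, ¬p is T. ✓
— 1 world.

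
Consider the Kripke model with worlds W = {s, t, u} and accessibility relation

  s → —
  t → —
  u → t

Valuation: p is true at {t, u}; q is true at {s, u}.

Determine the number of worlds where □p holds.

3

s: no successors, so □p holds vacuously. ✓
t: no successors, so □p holds vacuously. ✓
u: successors {t}; p there: t:T. ✓
Satisfying worlds: {s, t, u}.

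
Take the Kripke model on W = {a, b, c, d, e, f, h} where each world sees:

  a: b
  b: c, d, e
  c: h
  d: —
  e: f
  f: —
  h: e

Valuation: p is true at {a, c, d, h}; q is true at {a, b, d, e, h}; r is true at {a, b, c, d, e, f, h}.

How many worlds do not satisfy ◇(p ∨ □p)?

a: successors {b}; p ∨ □p there: b:F. ✗
b: successors {c, d, e}; p ∨ □p there: c:T, d:T, e:F. ✓
c: successors {h}; p ∨ □p there: h:T. ✓
d: no successors, so ◇(p ∨ □p) fails. ✗
e: successors {f}; p ∨ □p there: f:T. ✓
f: no successors, so ◇(p ∨ □p) fails. ✗
h: successors {e}; p ∨ □p there: e:F. ✗
Satisfying worlds: {b, c, e}.
So ◇(p ∨ □p) fails at the other 4 worlds.

4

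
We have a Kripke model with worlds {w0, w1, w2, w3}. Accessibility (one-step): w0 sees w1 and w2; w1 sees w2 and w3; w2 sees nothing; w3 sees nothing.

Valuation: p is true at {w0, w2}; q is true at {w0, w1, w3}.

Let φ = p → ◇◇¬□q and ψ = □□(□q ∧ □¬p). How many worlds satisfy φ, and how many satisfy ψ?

2 and 4

For p → ◇◇¬□q:
w0: p is T, ◇◇¬□q is F. ✗
w1: p is F, ◇◇¬□q is F. ✓
w2: p is T, ◇◇¬□q is F. ✗
w3: p is F, ◇◇¬□q is F. ✓
— 2 worlds.
For □□(□q ∧ □¬p):
w0: successors {w1, w2}; □(□q ∧ □¬p) there: w1:T, w2:T. ✓
w1: successors {w2, w3}; □(□q ∧ □¬p) there: w2:T, w3:T. ✓
w2: no successors, so □□(□q ∧ □¬p) holds vacuously. ✓
w3: no successors, so □□(□q ∧ □¬p) holds vacuously. ✓
— 4 worlds.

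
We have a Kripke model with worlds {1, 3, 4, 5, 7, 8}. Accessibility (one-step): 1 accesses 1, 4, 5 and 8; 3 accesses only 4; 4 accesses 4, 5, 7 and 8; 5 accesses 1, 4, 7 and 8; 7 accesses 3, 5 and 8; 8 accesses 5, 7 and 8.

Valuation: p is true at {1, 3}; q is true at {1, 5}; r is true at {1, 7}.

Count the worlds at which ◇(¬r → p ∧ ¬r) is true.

5

1: successors {1, 4, 5, 8}; ¬r → p ∧ ¬r there: 1:T, 4:F, 5:F, 8:F. ✓
3: successors {4}; ¬r → p ∧ ¬r there: 4:F. ✗
4: successors {4, 5, 7, 8}; ¬r → p ∧ ¬r there: 4:F, 5:F, 7:T, 8:F. ✓
5: successors {1, 4, 7, 8}; ¬r → p ∧ ¬r there: 1:T, 4:F, 7:T, 8:F. ✓
7: successors {3, 5, 8}; ¬r → p ∧ ¬r there: 3:T, 5:F, 8:F. ✓
8: successors {5, 7, 8}; ¬r → p ∧ ¬r there: 5:F, 7:T, 8:F. ✓
Satisfying worlds: {1, 4, 5, 7, 8}.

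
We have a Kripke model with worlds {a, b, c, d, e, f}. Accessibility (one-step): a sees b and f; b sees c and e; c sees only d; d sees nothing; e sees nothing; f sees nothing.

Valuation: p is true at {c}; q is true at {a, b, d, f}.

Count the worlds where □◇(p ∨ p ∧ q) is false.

a: successors {b, f}; ◇(p ∨ p ∧ q) there: b:T, f:F. ✗
b: successors {c, e}; ◇(p ∨ p ∧ q) there: c:F, e:F. ✗
c: successors {d}; ◇(p ∨ p ∧ q) there: d:F. ✗
d: no successors, so □◇(p ∨ p ∧ q) holds vacuously. ✓
e: no successors, so □◇(p ∨ p ∧ q) holds vacuously. ✓
f: no successors, so □◇(p ∨ p ∧ q) holds vacuously. ✓
Satisfying worlds: {d, e, f}.
So □◇(p ∨ p ∧ q) fails at the other 3 worlds.

3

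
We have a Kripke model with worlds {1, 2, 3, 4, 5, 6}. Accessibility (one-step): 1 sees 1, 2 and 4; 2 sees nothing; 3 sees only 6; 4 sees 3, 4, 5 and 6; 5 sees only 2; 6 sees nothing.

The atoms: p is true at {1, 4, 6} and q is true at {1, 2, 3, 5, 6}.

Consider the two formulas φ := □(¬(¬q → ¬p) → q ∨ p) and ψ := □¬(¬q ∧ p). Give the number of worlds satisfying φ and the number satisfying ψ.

6 and 4

For □(¬(¬q → ¬p) → q ∨ p):
1: successors {1, 2, 4}; ¬(¬q → ¬p) → q ∨ p there: 1:T, 2:T, 4:T. ✓
2: no successors, so □(¬(¬q → ¬p) → q ∨ p) holds vacuously. ✓
3: successors {6}; ¬(¬q → ¬p) → q ∨ p there: 6:T. ✓
4: successors {3, 4, 5, 6}; ¬(¬q → ¬p) → q ∨ p there: 3:T, 4:T, 5:T, 6:T. ✓
5: successors {2}; ¬(¬q → ¬p) → q ∨ p there: 2:T. ✓
6: no successors, so □(¬(¬q → ¬p) → q ∨ p) holds vacuously. ✓
— 6 worlds.
For □¬(¬q ∧ p):
1: successors {1, 2, 4}; ¬(¬q ∧ p) there: 1:T, 2:T, 4:F. ✗
2: no successors, so □¬(¬q ∧ p) holds vacuously. ✓
3: successors {6}; ¬(¬q ∧ p) there: 6:T. ✓
4: successors {3, 4, 5, 6}; ¬(¬q ∧ p) there: 3:T, 4:F, 5:T, 6:T. ✗
5: successors {2}; ¬(¬q ∧ p) there: 2:T. ✓
6: no successors, so □¬(¬q ∧ p) holds vacuously. ✓
— 4 worlds.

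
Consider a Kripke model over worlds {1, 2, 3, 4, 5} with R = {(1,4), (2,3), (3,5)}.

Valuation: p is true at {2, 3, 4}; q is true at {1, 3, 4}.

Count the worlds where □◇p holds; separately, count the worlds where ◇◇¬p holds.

2 and 1

For □◇p:
1: successors {4}; ◇p there: 4:F. ✗
2: successors {3}; ◇p there: 3:F. ✗
3: successors {5}; ◇p there: 5:F. ✗
4: no successors, so □◇p holds vacuously. ✓
5: no successors, so □◇p holds vacuously. ✓
— 2 worlds.
For ◇◇¬p:
1: successors {4}; ◇¬p there: 4:F. ✗
2: successors {3}; ◇¬p there: 3:T. ✓
3: successors {5}; ◇¬p there: 5:F. ✗
4: no successors, so ◇◇¬p fails. ✗
5: no successors, so ◇◇¬p fails. ✗
— 1 world.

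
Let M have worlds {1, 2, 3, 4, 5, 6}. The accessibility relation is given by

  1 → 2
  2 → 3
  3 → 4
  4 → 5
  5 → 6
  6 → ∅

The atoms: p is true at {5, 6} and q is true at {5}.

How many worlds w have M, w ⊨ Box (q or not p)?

5

1: successors {2}; q or not p there: 2:T. ✓
2: successors {3}; q or not p there: 3:T. ✓
3: successors {4}; q or not p there: 4:T. ✓
4: successors {5}; q or not p there: 5:T. ✓
5: successors {6}; q or not p there: 6:F. ✗
6: no successors, so Box (q or not p) holds vacuously. ✓
Satisfying worlds: {1, 2, 3, 4, 6}.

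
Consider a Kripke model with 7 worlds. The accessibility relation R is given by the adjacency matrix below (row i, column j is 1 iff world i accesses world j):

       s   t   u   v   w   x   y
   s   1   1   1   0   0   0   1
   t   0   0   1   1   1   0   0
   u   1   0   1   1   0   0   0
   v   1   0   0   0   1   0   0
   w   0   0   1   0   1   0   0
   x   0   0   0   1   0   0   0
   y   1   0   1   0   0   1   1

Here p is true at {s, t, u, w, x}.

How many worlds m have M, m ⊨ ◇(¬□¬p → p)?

6

s: successors {s, t, u, y}; ¬□¬p → p there: s:T, t:T, u:T, y:F. ✓
t: successors {u, v, w}; ¬□¬p → p there: u:T, v:F, w:T. ✓
u: successors {s, u, v}; ¬□¬p → p there: s:T, u:T, v:F. ✓
v: successors {s, w}; ¬□¬p → p there: s:T, w:T. ✓
w: successors {u, w}; ¬□¬p → p there: u:T, w:T. ✓
x: successors {v}; ¬□¬p → p there: v:F. ✗
y: successors {s, u, x, y}; ¬□¬p → p there: s:T, u:T, x:T, y:F. ✓
Satisfying worlds: {s, t, u, v, w, y}.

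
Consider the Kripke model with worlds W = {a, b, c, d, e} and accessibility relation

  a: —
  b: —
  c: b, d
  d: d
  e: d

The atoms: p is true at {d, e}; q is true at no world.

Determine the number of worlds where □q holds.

a: no successors, so □q holds vacuously. ✓
b: no successors, so □q holds vacuously. ✓
c: successors {b, d}; q there: b:F, d:F. ✗
d: successors {d}; q there: d:F. ✗
e: successors {d}; q there: d:F. ✗
Satisfying worlds: {a, b}.

2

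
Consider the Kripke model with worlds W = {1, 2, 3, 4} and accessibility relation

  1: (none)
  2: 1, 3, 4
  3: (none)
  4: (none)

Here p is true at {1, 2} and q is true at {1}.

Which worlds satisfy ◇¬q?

1: no successors, so ◇¬q fails. ✗
2: successors {1, 3, 4}; ¬q there: 1:F, 3:T, 4:T. ✓
3: no successors, so ◇¬q fails. ✗
4: no successors, so ◇¬q fails. ✗

{2}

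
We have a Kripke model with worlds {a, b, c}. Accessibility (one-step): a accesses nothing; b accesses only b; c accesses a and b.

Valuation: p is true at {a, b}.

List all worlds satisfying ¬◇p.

{a}

a: ◇p is F. ✓
b: ◇p is T. ✗
c: ◇p is T. ✗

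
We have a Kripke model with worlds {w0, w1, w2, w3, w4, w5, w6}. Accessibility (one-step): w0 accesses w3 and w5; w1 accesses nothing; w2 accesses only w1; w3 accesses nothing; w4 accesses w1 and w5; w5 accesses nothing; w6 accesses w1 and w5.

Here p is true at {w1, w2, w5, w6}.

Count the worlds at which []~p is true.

3

w0: successors {w3, w5}; ~p there: w3:T, w5:F. ✗
w1: no successors, so []~p holds vacuously. ✓
w2: successors {w1}; ~p there: w1:F. ✗
w3: no successors, so []~p holds vacuously. ✓
w4: successors {w1, w5}; ~p there: w1:F, w5:F. ✗
w5: no successors, so []~p holds vacuously. ✓
w6: successors {w1, w5}; ~p there: w1:F, w5:F. ✗
Satisfying worlds: {w1, w3, w5}.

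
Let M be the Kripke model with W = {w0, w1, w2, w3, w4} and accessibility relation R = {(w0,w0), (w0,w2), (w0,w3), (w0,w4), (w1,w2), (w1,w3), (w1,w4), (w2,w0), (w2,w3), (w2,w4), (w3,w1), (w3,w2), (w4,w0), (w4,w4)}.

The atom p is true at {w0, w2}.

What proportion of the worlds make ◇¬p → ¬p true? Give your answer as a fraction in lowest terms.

3/5

w0: ◇¬p is T, ¬p is F. ✗
w1: ◇¬p is T, ¬p is T. ✓
w2: ◇¬p is T, ¬p is F. ✗
w3: ◇¬p is T, ¬p is T. ✓
w4: ◇¬p is T, ¬p is T. ✓
That's 3 of 5 worlds, so 3/5.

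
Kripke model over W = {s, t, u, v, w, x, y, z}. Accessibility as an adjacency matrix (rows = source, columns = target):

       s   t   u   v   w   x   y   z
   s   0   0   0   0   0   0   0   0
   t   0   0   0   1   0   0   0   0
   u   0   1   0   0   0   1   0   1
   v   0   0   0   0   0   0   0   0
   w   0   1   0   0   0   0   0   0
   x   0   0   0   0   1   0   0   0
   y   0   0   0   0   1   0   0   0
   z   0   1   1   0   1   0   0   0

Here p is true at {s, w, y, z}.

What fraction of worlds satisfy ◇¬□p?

5/8

s: no successors, so ◇¬□p fails. ✗
t: successors {v}; ¬□p there: v:F. ✗
u: successors {t, x, z}; ¬□p there: t:T, x:F, z:T. ✓
v: no successors, so ◇¬□p fails. ✗
w: successors {t}; ¬□p there: t:T. ✓
x: successors {w}; ¬□p there: w:T. ✓
y: successors {w}; ¬□p there: w:T. ✓
z: successors {t, u, w}; ¬□p there: t:T, u:T, w:T. ✓
That's 5 of 8 worlds, so 5/8.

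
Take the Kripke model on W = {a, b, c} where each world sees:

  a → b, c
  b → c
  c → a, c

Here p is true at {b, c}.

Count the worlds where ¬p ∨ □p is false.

a: ¬p is T, □p is T. ✓
b: ¬p is F, □p is T. ✓
c: ¬p is F, □p is F. ✗
Satisfying worlds: {a, b}.
So ¬p ∨ □p fails at the other 1 world.

1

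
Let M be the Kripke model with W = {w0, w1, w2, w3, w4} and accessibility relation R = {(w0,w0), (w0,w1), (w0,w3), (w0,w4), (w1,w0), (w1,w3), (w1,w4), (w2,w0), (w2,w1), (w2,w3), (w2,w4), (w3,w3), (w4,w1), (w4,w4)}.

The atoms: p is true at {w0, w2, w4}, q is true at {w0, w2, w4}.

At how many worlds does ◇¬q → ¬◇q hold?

w0: ◇¬q is T, ¬◇q is F. ✗
w1: ◇¬q is T, ¬◇q is F. ✗
w2: ◇¬q is T, ¬◇q is F. ✗
w3: ◇¬q is T, ¬◇q is T. ✓
w4: ◇¬q is T, ¬◇q is F. ✗
Satisfying worlds: {w3}.

1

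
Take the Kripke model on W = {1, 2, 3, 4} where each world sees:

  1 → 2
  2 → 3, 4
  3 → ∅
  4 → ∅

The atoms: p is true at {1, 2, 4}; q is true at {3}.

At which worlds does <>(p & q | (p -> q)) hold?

1: successors {2}; p & q | (p -> q) there: 2:F. ✗
2: successors {3, 4}; p & q | (p -> q) there: 3:T, 4:F. ✓
3: no successors, so <>(p & q | (p -> q)) fails. ✗
4: no successors, so <>(p & q | (p -> q)) fails. ✗

{2}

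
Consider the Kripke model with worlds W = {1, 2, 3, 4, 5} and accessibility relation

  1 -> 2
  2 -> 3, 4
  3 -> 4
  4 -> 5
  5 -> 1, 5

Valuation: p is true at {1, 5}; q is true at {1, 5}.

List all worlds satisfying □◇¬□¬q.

1: successors {2}; ◇¬□¬q there: 2:T. ✓
2: successors {3, 4}; ◇¬□¬q there: 3:T, 4:T. ✓
3: successors {4}; ◇¬□¬q there: 4:T. ✓
4: successors {5}; ◇¬□¬q there: 5:T. ✓
5: successors {1, 5}; ◇¬□¬q there: 1:F, 5:T. ✗

{1, 2, 3, 4}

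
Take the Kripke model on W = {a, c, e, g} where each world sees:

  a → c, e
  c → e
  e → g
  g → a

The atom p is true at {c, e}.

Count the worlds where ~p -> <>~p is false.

a: ~p is T, <>~p is F. ✗
c: ~p is F, <>~p is F. ✓
e: ~p is F, <>~p is T. ✓
g: ~p is T, <>~p is T. ✓
Satisfying worlds: {c, e, g}.
So ~p -> <>~p fails at the other 1 world.

1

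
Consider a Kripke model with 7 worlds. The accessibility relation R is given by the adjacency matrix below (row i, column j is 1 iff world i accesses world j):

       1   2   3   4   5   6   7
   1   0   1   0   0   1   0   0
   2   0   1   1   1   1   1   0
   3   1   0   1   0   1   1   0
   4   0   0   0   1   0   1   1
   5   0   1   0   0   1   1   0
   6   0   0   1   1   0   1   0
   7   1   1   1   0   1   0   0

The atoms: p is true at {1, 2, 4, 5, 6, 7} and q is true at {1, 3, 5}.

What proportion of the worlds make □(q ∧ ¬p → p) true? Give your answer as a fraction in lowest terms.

3/7

1: successors {2, 5}; q ∧ ¬p → p there: 2:T, 5:T. ✓
2: successors {2, 3, 4, 5, 6}; q ∧ ¬p → p there: 2:T, 3:F, 4:T, 5:T, 6:T. ✗
3: successors {1, 3, 5, 6}; q ∧ ¬p → p there: 1:T, 3:F, 5:T, 6:T. ✗
4: successors {4, 6, 7}; q ∧ ¬p → p there: 4:T, 6:T, 7:T. ✓
5: successors {2, 5, 6}; q ∧ ¬p → p there: 2:T, 5:T, 6:T. ✓
6: successors {3, 4, 6}; q ∧ ¬p → p there: 3:F, 4:T, 6:T. ✗
7: successors {1, 2, 3, 5}; q ∧ ¬p → p there: 1:T, 2:T, 3:F, 5:T. ✗
That's 3 of 7 worlds, so 3/7.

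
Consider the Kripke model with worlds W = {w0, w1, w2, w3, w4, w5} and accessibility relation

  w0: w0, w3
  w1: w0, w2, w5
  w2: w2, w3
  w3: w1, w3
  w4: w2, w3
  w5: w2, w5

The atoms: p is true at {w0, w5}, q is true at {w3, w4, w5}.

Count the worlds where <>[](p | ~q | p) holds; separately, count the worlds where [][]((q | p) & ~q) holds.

3 and 0

For <>[](p | ~q | p):
w0: successors {w0, w3}; [](p | ~q | p) there: w0:F, w3:F. ✗
w1: successors {w0, w2, w5}; [](p | ~q | p) there: w0:F, w2:F, w5:T. ✓
w2: successors {w2, w3}; [](p | ~q | p) there: w2:F, w3:F. ✗
w3: successors {w1, w3}; [](p | ~q | p) there: w1:T, w3:F. ✓
w4: successors {w2, w3}; [](p | ~q | p) there: w2:F, w3:F. ✗
w5: successors {w2, w5}; [](p | ~q | p) there: w2:F, w5:T. ✓
— 3 worlds.
For [][]((q | p) & ~q):
w0: successors {w0, w3}; []((q | p) & ~q) there: w0:F, w3:F. ✗
w1: successors {w0, w2, w5}; []((q | p) & ~q) there: w0:F, w2:F, w5:F. ✗
w2: successors {w2, w3}; []((q | p) & ~q) there: w2:F, w3:F. ✗
w3: successors {w1, w3}; []((q | p) & ~q) there: w1:F, w3:F. ✗
w4: successors {w2, w3}; []((q | p) & ~q) there: w2:F, w3:F. ✗
w5: successors {w2, w5}; []((q | p) & ~q) there: w2:F, w5:F. ✗
— 0 worlds.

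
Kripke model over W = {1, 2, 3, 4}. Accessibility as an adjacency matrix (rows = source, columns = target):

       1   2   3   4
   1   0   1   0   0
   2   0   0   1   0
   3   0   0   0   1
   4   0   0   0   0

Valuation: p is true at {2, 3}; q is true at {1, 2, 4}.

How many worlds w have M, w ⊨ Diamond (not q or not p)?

2

1: successors {2}; not q or not p there: 2:F. ✗
2: successors {3}; not q or not p there: 3:T. ✓
3: successors {4}; not q or not p there: 4:T. ✓
4: no successors, so Diamond (not q or not p) fails. ✗
Satisfying worlds: {2, 3}.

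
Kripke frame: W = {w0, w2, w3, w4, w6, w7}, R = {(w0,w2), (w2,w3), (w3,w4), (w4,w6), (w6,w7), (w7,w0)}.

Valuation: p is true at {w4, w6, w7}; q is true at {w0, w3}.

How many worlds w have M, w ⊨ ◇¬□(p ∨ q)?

1

w0: successors {w2}; ¬□(p ∨ q) there: w2:F. ✗
w2: successors {w3}; ¬□(p ∨ q) there: w3:F. ✗
w3: successors {w4}; ¬□(p ∨ q) there: w4:F. ✗
w4: successors {w6}; ¬□(p ∨ q) there: w6:F. ✗
w6: successors {w7}; ¬□(p ∨ q) there: w7:F. ✗
w7: successors {w0}; ¬□(p ∨ q) there: w0:T. ✓
Satisfying worlds: {w7}.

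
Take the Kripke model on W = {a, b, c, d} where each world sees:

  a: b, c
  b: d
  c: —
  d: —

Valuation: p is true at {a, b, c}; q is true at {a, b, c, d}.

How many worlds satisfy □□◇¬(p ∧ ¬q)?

a: successors {b, c}; □◇¬(p ∧ ¬q) there: b:F, c:T. ✗
b: successors {d}; □◇¬(p ∧ ¬q) there: d:T. ✓
c: no successors, so □□◇¬(p ∧ ¬q) holds vacuously. ✓
d: no successors, so □□◇¬(p ∧ ¬q) holds vacuously. ✓
Satisfying worlds: {b, c, d}.

3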